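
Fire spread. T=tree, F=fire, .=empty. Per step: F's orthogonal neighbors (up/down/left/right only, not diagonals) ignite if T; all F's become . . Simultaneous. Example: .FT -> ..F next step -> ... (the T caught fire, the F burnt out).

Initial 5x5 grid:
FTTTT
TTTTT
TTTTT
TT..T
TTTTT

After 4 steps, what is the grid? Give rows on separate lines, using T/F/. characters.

Step 1: 2 trees catch fire, 1 burn out
  .FTTT
  FTTTT
  TTTTT
  TT..T
  TTTTT
Step 2: 3 trees catch fire, 2 burn out
  ..FTT
  .FTTT
  FTTTT
  TT..T
  TTTTT
Step 3: 4 trees catch fire, 3 burn out
  ...FT
  ..FTT
  .FTTT
  FT..T
  TTTTT
Step 4: 5 trees catch fire, 4 burn out
  ....F
  ...FT
  ..FTT
  .F..T
  FTTTT

....F
...FT
..FTT
.F..T
FTTTT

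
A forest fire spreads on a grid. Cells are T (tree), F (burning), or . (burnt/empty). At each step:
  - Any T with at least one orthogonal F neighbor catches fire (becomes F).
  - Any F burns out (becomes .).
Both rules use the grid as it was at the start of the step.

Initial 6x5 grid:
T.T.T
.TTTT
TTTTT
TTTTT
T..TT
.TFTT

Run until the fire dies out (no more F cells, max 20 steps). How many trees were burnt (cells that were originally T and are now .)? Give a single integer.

Step 1: +2 fires, +1 burnt (F count now 2)
Step 2: +2 fires, +2 burnt (F count now 2)
Step 3: +2 fires, +2 burnt (F count now 2)
Step 4: +3 fires, +2 burnt (F count now 3)
Step 5: +4 fires, +3 burnt (F count now 4)
Step 6: +4 fires, +4 burnt (F count now 4)
Step 7: +5 fires, +4 burnt (F count now 5)
Step 8: +0 fires, +5 burnt (F count now 0)
Fire out after step 8
Initially T: 23, now '.': 29
Total burnt (originally-T cells now '.'): 22

Answer: 22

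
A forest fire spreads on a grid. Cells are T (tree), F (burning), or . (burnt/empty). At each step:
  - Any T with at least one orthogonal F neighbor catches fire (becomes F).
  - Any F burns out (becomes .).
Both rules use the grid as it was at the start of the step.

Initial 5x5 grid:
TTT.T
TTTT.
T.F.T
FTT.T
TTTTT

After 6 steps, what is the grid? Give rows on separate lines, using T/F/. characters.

Step 1: 5 trees catch fire, 2 burn out
  TTT.T
  TTFT.
  F...T
  .FF.T
  FTTTT
Step 2: 6 trees catch fire, 5 burn out
  TTF.T
  FF.F.
  ....T
  ....T
  .FFTT
Step 3: 3 trees catch fire, 6 burn out
  FF..T
  .....
  ....T
  ....T
  ...FT
Step 4: 1 trees catch fire, 3 burn out
  ....T
  .....
  ....T
  ....T
  ....F
Step 5: 1 trees catch fire, 1 burn out
  ....T
  .....
  ....T
  ....F
  .....
Step 6: 1 trees catch fire, 1 burn out
  ....T
  .....
  ....F
  .....
  .....

....T
.....
....F
.....
.....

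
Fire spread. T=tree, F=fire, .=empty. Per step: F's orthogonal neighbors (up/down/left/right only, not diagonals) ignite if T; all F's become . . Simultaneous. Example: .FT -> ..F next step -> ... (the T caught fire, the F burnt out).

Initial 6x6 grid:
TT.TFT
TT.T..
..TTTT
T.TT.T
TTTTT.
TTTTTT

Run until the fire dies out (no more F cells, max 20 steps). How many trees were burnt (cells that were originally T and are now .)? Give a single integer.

Step 1: +2 fires, +1 burnt (F count now 2)
Step 2: +1 fires, +2 burnt (F count now 1)
Step 3: +1 fires, +1 burnt (F count now 1)
Step 4: +3 fires, +1 burnt (F count now 3)
Step 5: +3 fires, +3 burnt (F count now 3)
Step 6: +4 fires, +3 burnt (F count now 4)
Step 7: +3 fires, +4 burnt (F count now 3)
Step 8: +3 fires, +3 burnt (F count now 3)
Step 9: +2 fires, +3 burnt (F count now 2)
Step 10: +0 fires, +2 burnt (F count now 0)
Fire out after step 10
Initially T: 26, now '.': 32
Total burnt (originally-T cells now '.'): 22

Answer: 22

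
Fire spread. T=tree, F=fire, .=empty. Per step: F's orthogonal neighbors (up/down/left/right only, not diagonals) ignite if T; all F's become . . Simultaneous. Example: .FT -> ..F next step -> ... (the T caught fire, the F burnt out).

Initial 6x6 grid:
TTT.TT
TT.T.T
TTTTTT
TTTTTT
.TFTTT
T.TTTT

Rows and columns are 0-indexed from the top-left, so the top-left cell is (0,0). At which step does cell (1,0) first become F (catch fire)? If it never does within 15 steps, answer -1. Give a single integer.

Step 1: cell (1,0)='T' (+4 fires, +1 burnt)
Step 2: cell (1,0)='T' (+5 fires, +4 burnt)
Step 3: cell (1,0)='T' (+6 fires, +5 burnt)
Step 4: cell (1,0)='T' (+6 fires, +6 burnt)
Step 5: cell (1,0)='F' (+3 fires, +6 burnt)
  -> target ignites at step 5
Step 6: cell (1,0)='.' (+3 fires, +3 burnt)
Step 7: cell (1,0)='.' (+1 fires, +3 burnt)
Step 8: cell (1,0)='.' (+1 fires, +1 burnt)
Step 9: cell (1,0)='.' (+0 fires, +1 burnt)
  fire out at step 9

5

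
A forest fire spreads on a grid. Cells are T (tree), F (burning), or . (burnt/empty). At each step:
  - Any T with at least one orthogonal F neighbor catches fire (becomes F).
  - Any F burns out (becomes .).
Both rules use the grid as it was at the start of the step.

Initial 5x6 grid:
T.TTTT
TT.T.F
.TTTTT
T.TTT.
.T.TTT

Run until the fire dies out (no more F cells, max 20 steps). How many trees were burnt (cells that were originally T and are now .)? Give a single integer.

Step 1: +2 fires, +1 burnt (F count now 2)
Step 2: +2 fires, +2 burnt (F count now 2)
Step 3: +3 fires, +2 burnt (F count now 3)
Step 4: +5 fires, +3 burnt (F count now 5)
Step 5: +4 fires, +5 burnt (F count now 4)
Step 6: +1 fires, +4 burnt (F count now 1)
Step 7: +1 fires, +1 burnt (F count now 1)
Step 8: +1 fires, +1 burnt (F count now 1)
Step 9: +0 fires, +1 burnt (F count now 0)
Fire out after step 9
Initially T: 21, now '.': 28
Total burnt (originally-T cells now '.'): 19

Answer: 19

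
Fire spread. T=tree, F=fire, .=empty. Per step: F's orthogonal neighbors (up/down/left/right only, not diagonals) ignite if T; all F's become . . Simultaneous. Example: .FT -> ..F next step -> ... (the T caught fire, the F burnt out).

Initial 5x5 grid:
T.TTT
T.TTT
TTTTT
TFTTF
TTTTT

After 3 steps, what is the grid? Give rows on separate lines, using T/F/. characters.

Step 1: 7 trees catch fire, 2 burn out
  T.TTT
  T.TTT
  TFTTF
  F.FF.
  TFTTF
Step 2: 7 trees catch fire, 7 burn out
  T.TTT
  T.TTF
  F.FF.
  .....
  F.FF.
Step 3: 4 trees catch fire, 7 burn out
  T.TTF
  F.FF.
  .....
  .....
  .....

T.TTF
F.FF.
.....
.....
.....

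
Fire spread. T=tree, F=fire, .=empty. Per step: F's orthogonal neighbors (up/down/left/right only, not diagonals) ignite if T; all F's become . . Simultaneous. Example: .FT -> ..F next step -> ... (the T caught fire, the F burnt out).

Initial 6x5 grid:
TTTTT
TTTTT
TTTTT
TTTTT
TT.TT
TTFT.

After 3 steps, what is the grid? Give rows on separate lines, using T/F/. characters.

Step 1: 2 trees catch fire, 1 burn out
  TTTTT
  TTTTT
  TTTTT
  TTTTT
  TT.TT
  TF.F.
Step 2: 3 trees catch fire, 2 burn out
  TTTTT
  TTTTT
  TTTTT
  TTTTT
  TF.FT
  F....
Step 3: 4 trees catch fire, 3 burn out
  TTTTT
  TTTTT
  TTTTT
  TFTFT
  F...F
  .....

TTTTT
TTTTT
TTTTT
TFTFT
F...F
.....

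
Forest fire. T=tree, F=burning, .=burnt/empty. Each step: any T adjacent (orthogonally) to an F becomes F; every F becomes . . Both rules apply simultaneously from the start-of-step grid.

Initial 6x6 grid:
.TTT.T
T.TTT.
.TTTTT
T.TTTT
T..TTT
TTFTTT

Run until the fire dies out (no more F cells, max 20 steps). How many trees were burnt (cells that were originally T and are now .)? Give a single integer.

Step 1: +2 fires, +1 burnt (F count now 2)
Step 2: +3 fires, +2 burnt (F count now 3)
Step 3: +4 fires, +3 burnt (F count now 4)
Step 4: +5 fires, +4 burnt (F count now 5)
Step 5: +4 fires, +5 burnt (F count now 4)
Step 6: +5 fires, +4 burnt (F count now 5)
Step 7: +1 fires, +5 burnt (F count now 1)
Step 8: +1 fires, +1 burnt (F count now 1)
Step 9: +0 fires, +1 burnt (F count now 0)
Fire out after step 9
Initially T: 27, now '.': 34
Total burnt (originally-T cells now '.'): 25

Answer: 25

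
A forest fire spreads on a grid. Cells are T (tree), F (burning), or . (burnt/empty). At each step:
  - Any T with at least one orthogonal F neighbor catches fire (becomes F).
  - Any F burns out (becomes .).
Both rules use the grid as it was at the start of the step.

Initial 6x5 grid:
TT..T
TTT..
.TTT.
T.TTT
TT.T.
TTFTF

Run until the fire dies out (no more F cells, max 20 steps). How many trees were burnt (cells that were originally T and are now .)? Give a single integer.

Step 1: +2 fires, +2 burnt (F count now 2)
Step 2: +3 fires, +2 burnt (F count now 3)
Step 3: +2 fires, +3 burnt (F count now 2)
Step 4: +4 fires, +2 burnt (F count now 4)
Step 5: +1 fires, +4 burnt (F count now 1)
Step 6: +2 fires, +1 burnt (F count now 2)
Step 7: +1 fires, +2 burnt (F count now 1)
Step 8: +2 fires, +1 burnt (F count now 2)
Step 9: +1 fires, +2 burnt (F count now 1)
Step 10: +0 fires, +1 burnt (F count now 0)
Fire out after step 10
Initially T: 19, now '.': 29
Total burnt (originally-T cells now '.'): 18

Answer: 18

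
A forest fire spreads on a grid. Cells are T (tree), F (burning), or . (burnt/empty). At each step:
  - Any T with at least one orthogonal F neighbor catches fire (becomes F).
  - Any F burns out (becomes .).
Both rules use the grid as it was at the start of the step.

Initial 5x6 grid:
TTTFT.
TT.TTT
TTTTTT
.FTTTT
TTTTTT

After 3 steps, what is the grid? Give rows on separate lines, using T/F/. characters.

Step 1: 6 trees catch fire, 2 burn out
  TTF.F.
  TT.FTT
  TFTTTT
  ..FTTT
  TFTTTT
Step 2: 9 trees catch fire, 6 burn out
  TF....
  TF..FT
  F.FFTT
  ...FTT
  F.FTTT
Step 3: 6 trees catch fire, 9 burn out
  F.....
  F....F
  ....FT
  ....FT
  ...FTT

F.....
F....F
....FT
....FT
...FTT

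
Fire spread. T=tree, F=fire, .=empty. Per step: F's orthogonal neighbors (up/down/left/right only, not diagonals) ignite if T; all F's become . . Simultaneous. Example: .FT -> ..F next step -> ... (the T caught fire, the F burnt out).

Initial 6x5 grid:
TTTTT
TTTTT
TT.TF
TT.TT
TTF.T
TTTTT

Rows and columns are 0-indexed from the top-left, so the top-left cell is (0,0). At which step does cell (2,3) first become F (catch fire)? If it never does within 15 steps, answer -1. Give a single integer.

Step 1: cell (2,3)='F' (+5 fires, +2 burnt)
  -> target ignites at step 1
Step 2: cell (2,3)='.' (+8 fires, +5 burnt)
Step 3: cell (2,3)='.' (+6 fires, +8 burnt)
Step 4: cell (2,3)='.' (+3 fires, +6 burnt)
Step 5: cell (2,3)='.' (+2 fires, +3 burnt)
Step 6: cell (2,3)='.' (+1 fires, +2 burnt)
Step 7: cell (2,3)='.' (+0 fires, +1 burnt)
  fire out at step 7

1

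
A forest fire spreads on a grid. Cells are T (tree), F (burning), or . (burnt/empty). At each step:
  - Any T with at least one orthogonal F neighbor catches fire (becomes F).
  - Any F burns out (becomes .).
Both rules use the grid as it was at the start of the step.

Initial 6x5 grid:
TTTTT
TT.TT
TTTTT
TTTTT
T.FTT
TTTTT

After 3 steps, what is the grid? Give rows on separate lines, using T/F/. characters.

Step 1: 3 trees catch fire, 1 burn out
  TTTTT
  TT.TT
  TTTTT
  TTFTT
  T..FT
  TTFTT
Step 2: 6 trees catch fire, 3 burn out
  TTTTT
  TT.TT
  TTFTT
  TF.FT
  T...F
  TF.FT
Step 3: 6 trees catch fire, 6 burn out
  TTTTT
  TT.TT
  TF.FT
  F...F
  T....
  F...F

TTTTT
TT.TT
TF.FT
F...F
T....
F...F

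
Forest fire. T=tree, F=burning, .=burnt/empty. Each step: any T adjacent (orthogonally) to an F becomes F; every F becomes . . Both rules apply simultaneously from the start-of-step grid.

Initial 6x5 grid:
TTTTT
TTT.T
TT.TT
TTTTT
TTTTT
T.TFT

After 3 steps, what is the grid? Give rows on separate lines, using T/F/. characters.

Step 1: 3 trees catch fire, 1 burn out
  TTTTT
  TTT.T
  TT.TT
  TTTTT
  TTTFT
  T.F.F
Step 2: 3 trees catch fire, 3 burn out
  TTTTT
  TTT.T
  TT.TT
  TTTFT
  TTF.F
  T....
Step 3: 4 trees catch fire, 3 burn out
  TTTTT
  TTT.T
  TT.FT
  TTF.F
  TF...
  T....

TTTTT
TTT.T
TT.FT
TTF.F
TF...
T....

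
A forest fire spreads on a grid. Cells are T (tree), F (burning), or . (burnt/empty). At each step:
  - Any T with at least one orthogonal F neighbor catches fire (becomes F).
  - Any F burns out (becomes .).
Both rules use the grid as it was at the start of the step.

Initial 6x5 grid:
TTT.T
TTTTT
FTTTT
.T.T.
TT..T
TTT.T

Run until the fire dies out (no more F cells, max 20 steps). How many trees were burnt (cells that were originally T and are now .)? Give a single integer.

Answer: 20

Derivation:
Step 1: +2 fires, +1 burnt (F count now 2)
Step 2: +4 fires, +2 burnt (F count now 4)
Step 3: +4 fires, +4 burnt (F count now 4)
Step 4: +6 fires, +4 burnt (F count now 6)
Step 5: +3 fires, +6 burnt (F count now 3)
Step 6: +1 fires, +3 burnt (F count now 1)
Step 7: +0 fires, +1 burnt (F count now 0)
Fire out after step 7
Initially T: 22, now '.': 28
Total burnt (originally-T cells now '.'): 20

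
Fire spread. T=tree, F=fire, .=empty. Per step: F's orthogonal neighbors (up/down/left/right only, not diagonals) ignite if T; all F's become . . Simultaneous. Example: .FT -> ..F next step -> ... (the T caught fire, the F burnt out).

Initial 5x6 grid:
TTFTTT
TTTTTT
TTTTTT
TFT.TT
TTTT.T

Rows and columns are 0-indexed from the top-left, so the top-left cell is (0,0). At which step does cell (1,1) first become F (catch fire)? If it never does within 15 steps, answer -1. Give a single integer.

Step 1: cell (1,1)='T' (+7 fires, +2 burnt)
Step 2: cell (1,1)='F' (+8 fires, +7 burnt)
  -> target ignites at step 2
Step 3: cell (1,1)='.' (+5 fires, +8 burnt)
Step 4: cell (1,1)='.' (+2 fires, +5 burnt)
Step 5: cell (1,1)='.' (+2 fires, +2 burnt)
Step 6: cell (1,1)='.' (+1 fires, +2 burnt)
Step 7: cell (1,1)='.' (+1 fires, +1 burnt)
Step 8: cell (1,1)='.' (+0 fires, +1 burnt)
  fire out at step 8

2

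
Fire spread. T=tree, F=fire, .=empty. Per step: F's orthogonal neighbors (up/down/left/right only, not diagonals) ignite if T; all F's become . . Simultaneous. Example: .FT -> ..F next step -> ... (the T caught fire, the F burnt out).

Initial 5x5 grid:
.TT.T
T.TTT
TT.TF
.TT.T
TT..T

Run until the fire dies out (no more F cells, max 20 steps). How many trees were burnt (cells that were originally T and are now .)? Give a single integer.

Step 1: +3 fires, +1 burnt (F count now 3)
Step 2: +3 fires, +3 burnt (F count now 3)
Step 3: +1 fires, +3 burnt (F count now 1)
Step 4: +1 fires, +1 burnt (F count now 1)
Step 5: +1 fires, +1 burnt (F count now 1)
Step 6: +0 fires, +1 burnt (F count now 0)
Fire out after step 6
Initially T: 16, now '.': 18
Total burnt (originally-T cells now '.'): 9

Answer: 9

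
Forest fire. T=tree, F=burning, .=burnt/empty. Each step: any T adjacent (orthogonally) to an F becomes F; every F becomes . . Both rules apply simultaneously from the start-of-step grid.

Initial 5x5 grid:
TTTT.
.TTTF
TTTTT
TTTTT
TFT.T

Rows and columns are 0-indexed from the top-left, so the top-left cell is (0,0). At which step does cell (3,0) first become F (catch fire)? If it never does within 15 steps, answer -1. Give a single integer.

Step 1: cell (3,0)='T' (+5 fires, +2 burnt)
Step 2: cell (3,0)='F' (+7 fires, +5 burnt)
  -> target ignites at step 2
Step 3: cell (3,0)='.' (+6 fires, +7 burnt)
Step 4: cell (3,0)='.' (+1 fires, +6 burnt)
Step 5: cell (3,0)='.' (+1 fires, +1 burnt)
Step 6: cell (3,0)='.' (+0 fires, +1 burnt)
  fire out at step 6

2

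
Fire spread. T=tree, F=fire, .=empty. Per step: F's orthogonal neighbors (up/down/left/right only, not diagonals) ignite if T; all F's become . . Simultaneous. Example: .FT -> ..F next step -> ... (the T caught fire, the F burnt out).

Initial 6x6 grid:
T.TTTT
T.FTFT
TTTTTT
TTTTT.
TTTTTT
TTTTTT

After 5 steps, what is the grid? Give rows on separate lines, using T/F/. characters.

Step 1: 6 trees catch fire, 2 burn out
  T.FTFT
  T..F.F
  TTFTFT
  TTTTT.
  TTTTTT
  TTTTTT
Step 2: 7 trees catch fire, 6 burn out
  T..F.F
  T.....
  TF.F.F
  TTFTF.
  TTTTTT
  TTTTTT
Step 3: 5 trees catch fire, 7 burn out
  T.....
  T.....
  F.....
  TF.F..
  TTFTFT
  TTTTTT
Step 4: 7 trees catch fire, 5 burn out
  T.....
  F.....
  ......
  F.....
  TF.F.F
  TTFTFT
Step 5: 5 trees catch fire, 7 burn out
  F.....
  ......
  ......
  ......
  F.....
  TF.F.F

F.....
......
......
......
F.....
TF.F.F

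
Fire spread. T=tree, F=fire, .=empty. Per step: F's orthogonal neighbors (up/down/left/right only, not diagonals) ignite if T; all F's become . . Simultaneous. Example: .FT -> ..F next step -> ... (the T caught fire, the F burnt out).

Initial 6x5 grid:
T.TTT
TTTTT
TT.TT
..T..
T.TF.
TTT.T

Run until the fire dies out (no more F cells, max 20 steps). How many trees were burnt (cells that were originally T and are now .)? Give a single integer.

Step 1: +1 fires, +1 burnt (F count now 1)
Step 2: +2 fires, +1 burnt (F count now 2)
Step 3: +1 fires, +2 burnt (F count now 1)
Step 4: +1 fires, +1 burnt (F count now 1)
Step 5: +1 fires, +1 burnt (F count now 1)
Step 6: +0 fires, +1 burnt (F count now 0)
Fire out after step 6
Initially T: 20, now '.': 16
Total burnt (originally-T cells now '.'): 6

Answer: 6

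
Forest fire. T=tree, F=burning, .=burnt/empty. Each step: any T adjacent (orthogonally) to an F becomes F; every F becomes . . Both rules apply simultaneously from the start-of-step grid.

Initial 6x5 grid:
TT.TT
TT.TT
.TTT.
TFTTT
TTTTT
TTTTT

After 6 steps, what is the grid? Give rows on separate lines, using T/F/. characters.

Step 1: 4 trees catch fire, 1 burn out
  TT.TT
  TT.TT
  .FTT.
  F.FTT
  TFTTT
  TTTTT
Step 2: 6 trees catch fire, 4 burn out
  TT.TT
  TF.TT
  ..FT.
  ...FT
  F.FTT
  TFTTT
Step 3: 7 trees catch fire, 6 burn out
  TF.TT
  F..TT
  ...F.
  ....F
  ...FT
  F.FTT
Step 4: 4 trees catch fire, 7 burn out
  F..TT
  ...FT
  .....
  .....
  ....F
  ...FT
Step 5: 3 trees catch fire, 4 burn out
  ...FT
  ....F
  .....
  .....
  .....
  ....F
Step 6: 1 trees catch fire, 3 burn out
  ....F
  .....
  .....
  .....
  .....
  .....

....F
.....
.....
.....
.....
.....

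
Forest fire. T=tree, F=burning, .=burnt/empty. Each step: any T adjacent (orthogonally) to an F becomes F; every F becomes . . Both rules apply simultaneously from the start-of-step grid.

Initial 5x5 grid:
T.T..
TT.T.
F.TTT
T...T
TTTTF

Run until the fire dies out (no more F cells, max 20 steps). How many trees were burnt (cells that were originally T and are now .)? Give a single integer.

Step 1: +4 fires, +2 burnt (F count now 4)
Step 2: +5 fires, +4 burnt (F count now 5)
Step 3: +2 fires, +5 burnt (F count now 2)
Step 4: +2 fires, +2 burnt (F count now 2)
Step 5: +0 fires, +2 burnt (F count now 0)
Fire out after step 5
Initially T: 14, now '.': 24
Total burnt (originally-T cells now '.'): 13

Answer: 13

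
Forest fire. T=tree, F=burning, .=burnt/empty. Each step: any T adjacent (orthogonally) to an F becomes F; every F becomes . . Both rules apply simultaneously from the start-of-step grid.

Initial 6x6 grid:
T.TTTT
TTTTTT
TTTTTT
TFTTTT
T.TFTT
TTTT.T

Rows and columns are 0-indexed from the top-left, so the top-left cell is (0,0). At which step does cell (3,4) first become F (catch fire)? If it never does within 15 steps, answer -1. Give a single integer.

Step 1: cell (3,4)='T' (+7 fires, +2 burnt)
Step 2: cell (3,4)='F' (+8 fires, +7 burnt)
  -> target ignites at step 2
Step 3: cell (3,4)='.' (+8 fires, +8 burnt)
Step 4: cell (3,4)='.' (+5 fires, +8 burnt)
Step 5: cell (3,4)='.' (+2 fires, +5 burnt)
Step 6: cell (3,4)='.' (+1 fires, +2 burnt)
Step 7: cell (3,4)='.' (+0 fires, +1 burnt)
  fire out at step 7

2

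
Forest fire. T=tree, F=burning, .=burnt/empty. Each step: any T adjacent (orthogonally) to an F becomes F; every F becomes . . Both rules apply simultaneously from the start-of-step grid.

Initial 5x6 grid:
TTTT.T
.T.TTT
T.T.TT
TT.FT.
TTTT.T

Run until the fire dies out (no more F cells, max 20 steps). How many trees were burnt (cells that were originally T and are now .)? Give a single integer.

Answer: 19

Derivation:
Step 1: +2 fires, +1 burnt (F count now 2)
Step 2: +2 fires, +2 burnt (F count now 2)
Step 3: +3 fires, +2 burnt (F count now 3)
Step 4: +4 fires, +3 burnt (F count now 4)
Step 5: +3 fires, +4 burnt (F count now 3)
Step 6: +2 fires, +3 burnt (F count now 2)
Step 7: +1 fires, +2 burnt (F count now 1)
Step 8: +2 fires, +1 burnt (F count now 2)
Step 9: +0 fires, +2 burnt (F count now 0)
Fire out after step 9
Initially T: 21, now '.': 28
Total burnt (originally-T cells now '.'): 19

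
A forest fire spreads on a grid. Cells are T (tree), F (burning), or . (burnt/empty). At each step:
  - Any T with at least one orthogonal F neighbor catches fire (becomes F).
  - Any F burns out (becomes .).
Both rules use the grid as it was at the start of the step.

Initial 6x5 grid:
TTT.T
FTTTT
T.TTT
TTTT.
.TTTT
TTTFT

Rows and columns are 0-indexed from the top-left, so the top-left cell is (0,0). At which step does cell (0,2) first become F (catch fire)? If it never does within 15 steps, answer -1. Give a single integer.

Step 1: cell (0,2)='T' (+6 fires, +2 burnt)
Step 2: cell (0,2)='T' (+7 fires, +6 burnt)
Step 3: cell (0,2)='F' (+8 fires, +7 burnt)
  -> target ignites at step 3
Step 4: cell (0,2)='.' (+2 fires, +8 burnt)
Step 5: cell (0,2)='.' (+1 fires, +2 burnt)
Step 6: cell (0,2)='.' (+0 fires, +1 burnt)
  fire out at step 6

3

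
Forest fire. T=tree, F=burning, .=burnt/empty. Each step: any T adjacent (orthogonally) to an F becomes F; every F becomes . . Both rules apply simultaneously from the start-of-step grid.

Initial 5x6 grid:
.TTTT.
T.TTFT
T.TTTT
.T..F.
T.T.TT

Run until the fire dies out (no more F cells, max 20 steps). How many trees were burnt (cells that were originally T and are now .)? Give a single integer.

Step 1: +5 fires, +2 burnt (F count now 5)
Step 2: +5 fires, +5 burnt (F count now 5)
Step 3: +2 fires, +5 burnt (F count now 2)
Step 4: +1 fires, +2 burnt (F count now 1)
Step 5: +0 fires, +1 burnt (F count now 0)
Fire out after step 5
Initially T: 18, now '.': 25
Total burnt (originally-T cells now '.'): 13

Answer: 13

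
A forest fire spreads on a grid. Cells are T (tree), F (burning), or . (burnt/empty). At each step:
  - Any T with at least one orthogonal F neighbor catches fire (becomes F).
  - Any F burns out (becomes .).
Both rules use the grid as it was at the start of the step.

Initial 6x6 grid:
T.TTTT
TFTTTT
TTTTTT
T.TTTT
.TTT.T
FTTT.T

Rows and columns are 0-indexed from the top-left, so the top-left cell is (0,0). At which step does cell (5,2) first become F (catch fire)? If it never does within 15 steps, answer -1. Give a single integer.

Step 1: cell (5,2)='T' (+4 fires, +2 burnt)
Step 2: cell (5,2)='F' (+7 fires, +4 burnt)
  -> target ignites at step 2
Step 3: cell (5,2)='.' (+7 fires, +7 burnt)
Step 4: cell (5,2)='.' (+5 fires, +7 burnt)
Step 5: cell (5,2)='.' (+3 fires, +5 burnt)
Step 6: cell (5,2)='.' (+1 fires, +3 burnt)
Step 7: cell (5,2)='.' (+1 fires, +1 burnt)
Step 8: cell (5,2)='.' (+1 fires, +1 burnt)
Step 9: cell (5,2)='.' (+0 fires, +1 burnt)
  fire out at step 9

2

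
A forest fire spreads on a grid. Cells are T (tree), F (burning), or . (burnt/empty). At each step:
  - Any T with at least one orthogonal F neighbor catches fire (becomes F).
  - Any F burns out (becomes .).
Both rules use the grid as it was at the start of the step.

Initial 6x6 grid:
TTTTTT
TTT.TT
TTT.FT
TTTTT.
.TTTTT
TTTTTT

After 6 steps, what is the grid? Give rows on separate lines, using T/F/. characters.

Step 1: 3 trees catch fire, 1 burn out
  TTTTTT
  TTT.FT
  TTT..F
  TTTTF.
  .TTTTT
  TTTTTT
Step 2: 4 trees catch fire, 3 burn out
  TTTTFT
  TTT..F
  TTT...
  TTTF..
  .TTTFT
  TTTTTT
Step 3: 6 trees catch fire, 4 burn out
  TTTF.F
  TTT...
  TTT...
  TTF...
  .TTF.F
  TTTTFT
Step 4: 6 trees catch fire, 6 burn out
  TTF...
  TTT...
  TTF...
  TF....
  .TF...
  TTTF.F
Step 5: 6 trees catch fire, 6 burn out
  TF....
  TTF...
  TF....
  F.....
  .F....
  TTF...
Step 6: 4 trees catch fire, 6 burn out
  F.....
  TF....
  F.....
  ......
  ......
  TF....

F.....
TF....
F.....
......
......
TF....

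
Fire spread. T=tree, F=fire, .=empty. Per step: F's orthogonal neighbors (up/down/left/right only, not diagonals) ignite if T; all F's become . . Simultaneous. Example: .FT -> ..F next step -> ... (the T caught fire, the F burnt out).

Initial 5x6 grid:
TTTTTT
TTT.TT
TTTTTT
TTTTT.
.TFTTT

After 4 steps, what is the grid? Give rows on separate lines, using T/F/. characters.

Step 1: 3 trees catch fire, 1 burn out
  TTTTTT
  TTT.TT
  TTTTTT
  TTFTT.
  .F.FTT
Step 2: 4 trees catch fire, 3 burn out
  TTTTTT
  TTT.TT
  TTFTTT
  TF.FT.
  ....FT
Step 3: 6 trees catch fire, 4 burn out
  TTTTTT
  TTF.TT
  TF.FTT
  F...F.
  .....F
Step 4: 4 trees catch fire, 6 burn out
  TTFTTT
  TF..TT
  F...FT
  ......
  ......

TTFTTT
TF..TT
F...FT
......
......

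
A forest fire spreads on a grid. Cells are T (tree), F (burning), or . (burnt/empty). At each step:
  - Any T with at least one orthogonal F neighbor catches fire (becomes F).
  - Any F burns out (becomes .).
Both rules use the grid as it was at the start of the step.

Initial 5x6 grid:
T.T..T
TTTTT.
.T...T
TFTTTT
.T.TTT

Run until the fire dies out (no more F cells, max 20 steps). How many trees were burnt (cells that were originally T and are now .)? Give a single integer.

Step 1: +4 fires, +1 burnt (F count now 4)
Step 2: +2 fires, +4 burnt (F count now 2)
Step 3: +4 fires, +2 burnt (F count now 4)
Step 4: +5 fires, +4 burnt (F count now 5)
Step 5: +3 fires, +5 burnt (F count now 3)
Step 6: +0 fires, +3 burnt (F count now 0)
Fire out after step 6
Initially T: 19, now '.': 29
Total burnt (originally-T cells now '.'): 18

Answer: 18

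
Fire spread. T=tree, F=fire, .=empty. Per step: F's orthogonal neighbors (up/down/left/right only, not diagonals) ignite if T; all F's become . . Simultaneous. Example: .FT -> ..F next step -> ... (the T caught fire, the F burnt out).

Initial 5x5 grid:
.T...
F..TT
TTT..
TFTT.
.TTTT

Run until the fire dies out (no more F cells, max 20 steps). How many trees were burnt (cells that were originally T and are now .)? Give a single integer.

Answer: 10

Derivation:
Step 1: +5 fires, +2 burnt (F count now 5)
Step 2: +3 fires, +5 burnt (F count now 3)
Step 3: +1 fires, +3 burnt (F count now 1)
Step 4: +1 fires, +1 burnt (F count now 1)
Step 5: +0 fires, +1 burnt (F count now 0)
Fire out after step 5
Initially T: 13, now '.': 22
Total burnt (originally-T cells now '.'): 10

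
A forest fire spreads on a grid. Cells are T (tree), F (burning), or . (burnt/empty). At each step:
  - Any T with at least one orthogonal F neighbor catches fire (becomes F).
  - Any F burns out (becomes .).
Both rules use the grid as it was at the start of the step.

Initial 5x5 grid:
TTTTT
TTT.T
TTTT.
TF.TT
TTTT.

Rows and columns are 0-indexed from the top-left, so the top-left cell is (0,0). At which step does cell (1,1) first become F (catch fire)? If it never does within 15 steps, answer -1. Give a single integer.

Step 1: cell (1,1)='T' (+3 fires, +1 burnt)
Step 2: cell (1,1)='F' (+5 fires, +3 burnt)
  -> target ignites at step 2
Step 3: cell (1,1)='.' (+5 fires, +5 burnt)
Step 4: cell (1,1)='.' (+3 fires, +5 burnt)
Step 5: cell (1,1)='.' (+2 fires, +3 burnt)
Step 6: cell (1,1)='.' (+1 fires, +2 burnt)
Step 7: cell (1,1)='.' (+1 fires, +1 burnt)
Step 8: cell (1,1)='.' (+0 fires, +1 burnt)
  fire out at step 8

2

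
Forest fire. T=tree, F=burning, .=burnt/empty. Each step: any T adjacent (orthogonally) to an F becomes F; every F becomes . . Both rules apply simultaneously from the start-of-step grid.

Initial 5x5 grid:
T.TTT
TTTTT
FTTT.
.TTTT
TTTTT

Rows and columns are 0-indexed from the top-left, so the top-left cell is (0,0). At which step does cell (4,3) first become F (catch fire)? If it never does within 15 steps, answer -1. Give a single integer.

Step 1: cell (4,3)='T' (+2 fires, +1 burnt)
Step 2: cell (4,3)='T' (+4 fires, +2 burnt)
Step 3: cell (4,3)='T' (+4 fires, +4 burnt)
Step 4: cell (4,3)='T' (+5 fires, +4 burnt)
Step 5: cell (4,3)='F' (+4 fires, +5 burnt)
  -> target ignites at step 5
Step 6: cell (4,3)='.' (+2 fires, +4 burnt)
Step 7: cell (4,3)='.' (+0 fires, +2 burnt)
  fire out at step 7

5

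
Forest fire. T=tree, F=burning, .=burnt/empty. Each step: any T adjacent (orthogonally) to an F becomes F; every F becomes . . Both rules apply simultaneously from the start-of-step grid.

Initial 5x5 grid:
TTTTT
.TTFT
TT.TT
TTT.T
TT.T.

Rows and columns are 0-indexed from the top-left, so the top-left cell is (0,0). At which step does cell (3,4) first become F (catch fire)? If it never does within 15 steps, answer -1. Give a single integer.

Step 1: cell (3,4)='T' (+4 fires, +1 burnt)
Step 2: cell (3,4)='T' (+4 fires, +4 burnt)
Step 3: cell (3,4)='F' (+3 fires, +4 burnt)
  -> target ignites at step 3
Step 4: cell (3,4)='.' (+3 fires, +3 burnt)
Step 5: cell (3,4)='.' (+3 fires, +3 burnt)
Step 6: cell (3,4)='.' (+1 fires, +3 burnt)
Step 7: cell (3,4)='.' (+0 fires, +1 burnt)
  fire out at step 7

3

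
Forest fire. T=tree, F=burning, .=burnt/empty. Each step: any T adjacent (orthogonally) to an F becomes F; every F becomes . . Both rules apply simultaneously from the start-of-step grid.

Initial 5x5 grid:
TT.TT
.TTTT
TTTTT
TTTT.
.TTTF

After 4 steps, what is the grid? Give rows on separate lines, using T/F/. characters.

Step 1: 1 trees catch fire, 1 burn out
  TT.TT
  .TTTT
  TTTTT
  TTTT.
  .TTF.
Step 2: 2 trees catch fire, 1 burn out
  TT.TT
  .TTTT
  TTTTT
  TTTF.
  .TF..
Step 3: 3 trees catch fire, 2 burn out
  TT.TT
  .TTTT
  TTTFT
  TTF..
  .F...
Step 4: 4 trees catch fire, 3 burn out
  TT.TT
  .TTFT
  TTF.F
  TF...
  .....

TT.TT
.TTFT
TTF.F
TF...
.....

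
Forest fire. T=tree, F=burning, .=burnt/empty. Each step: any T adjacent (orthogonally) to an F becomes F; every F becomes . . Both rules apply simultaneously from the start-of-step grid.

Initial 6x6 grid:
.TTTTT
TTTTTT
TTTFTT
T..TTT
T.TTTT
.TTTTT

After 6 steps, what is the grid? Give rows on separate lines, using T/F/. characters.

Step 1: 4 trees catch fire, 1 burn out
  .TTTTT
  TTTFTT
  TTF.FT
  T..FTT
  T.TTTT
  .TTTTT
Step 2: 7 trees catch fire, 4 burn out
  .TTFTT
  TTF.FT
  TF...F
  T...FT
  T.TFTT
  .TTTTT
Step 3: 9 trees catch fire, 7 burn out
  .TF.FT
  TF...F
  F.....
  T....F
  T.F.FT
  .TTFTT
Step 4: 7 trees catch fire, 9 burn out
  .F...F
  F.....
  ......
  F.....
  T....F
  .TF.FT
Step 5: 3 trees catch fire, 7 burn out
  ......
  ......
  ......
  ......
  F.....
  .F...F
Step 6: 0 trees catch fire, 3 burn out
  ......
  ......
  ......
  ......
  ......
  ......

......
......
......
......
......
......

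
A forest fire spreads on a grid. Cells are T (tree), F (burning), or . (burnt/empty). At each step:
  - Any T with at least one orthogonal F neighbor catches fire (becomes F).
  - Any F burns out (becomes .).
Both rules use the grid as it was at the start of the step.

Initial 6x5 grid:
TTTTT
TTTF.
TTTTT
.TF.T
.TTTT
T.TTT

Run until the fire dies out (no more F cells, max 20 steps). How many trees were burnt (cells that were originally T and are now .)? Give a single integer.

Answer: 22

Derivation:
Step 1: +6 fires, +2 burnt (F count now 6)
Step 2: +8 fires, +6 burnt (F count now 8)
Step 3: +6 fires, +8 burnt (F count now 6)
Step 4: +2 fires, +6 burnt (F count now 2)
Step 5: +0 fires, +2 burnt (F count now 0)
Fire out after step 5
Initially T: 23, now '.': 29
Total burnt (originally-T cells now '.'): 22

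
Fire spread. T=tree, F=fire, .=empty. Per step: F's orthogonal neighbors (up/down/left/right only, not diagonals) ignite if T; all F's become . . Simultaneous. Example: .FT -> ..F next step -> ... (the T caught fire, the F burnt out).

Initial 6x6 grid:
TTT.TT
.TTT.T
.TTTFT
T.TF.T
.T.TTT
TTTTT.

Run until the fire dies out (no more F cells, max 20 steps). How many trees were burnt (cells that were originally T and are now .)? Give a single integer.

Step 1: +4 fires, +2 burnt (F count now 4)
Step 2: +6 fires, +4 burnt (F count now 6)
Step 3: +6 fires, +6 burnt (F count now 6)
Step 4: +4 fires, +6 burnt (F count now 4)
Step 5: +3 fires, +4 burnt (F count now 3)
Step 6: +1 fires, +3 burnt (F count now 1)
Step 7: +0 fires, +1 burnt (F count now 0)
Fire out after step 7
Initially T: 25, now '.': 35
Total burnt (originally-T cells now '.'): 24

Answer: 24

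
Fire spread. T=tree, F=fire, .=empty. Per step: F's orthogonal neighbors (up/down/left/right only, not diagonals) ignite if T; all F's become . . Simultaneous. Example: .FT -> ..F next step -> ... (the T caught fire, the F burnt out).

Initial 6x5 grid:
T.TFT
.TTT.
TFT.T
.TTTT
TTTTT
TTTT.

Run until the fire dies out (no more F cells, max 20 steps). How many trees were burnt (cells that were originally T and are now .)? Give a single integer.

Step 1: +7 fires, +2 burnt (F count now 7)
Step 2: +3 fires, +7 burnt (F count now 3)
Step 3: +4 fires, +3 burnt (F count now 4)
Step 4: +4 fires, +4 burnt (F count now 4)
Step 5: +3 fires, +4 burnt (F count now 3)
Step 6: +0 fires, +3 burnt (F count now 0)
Fire out after step 6
Initially T: 22, now '.': 29
Total burnt (originally-T cells now '.'): 21

Answer: 21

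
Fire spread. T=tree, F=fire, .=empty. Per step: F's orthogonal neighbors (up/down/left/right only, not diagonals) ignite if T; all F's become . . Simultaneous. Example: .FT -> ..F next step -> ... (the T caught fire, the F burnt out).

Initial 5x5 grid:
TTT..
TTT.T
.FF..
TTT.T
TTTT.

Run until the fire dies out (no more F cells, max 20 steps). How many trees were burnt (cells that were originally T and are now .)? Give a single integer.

Step 1: +4 fires, +2 burnt (F count now 4)
Step 2: +6 fires, +4 burnt (F count now 6)
Step 3: +3 fires, +6 burnt (F count now 3)
Step 4: +0 fires, +3 burnt (F count now 0)
Fire out after step 4
Initially T: 15, now '.': 23
Total burnt (originally-T cells now '.'): 13

Answer: 13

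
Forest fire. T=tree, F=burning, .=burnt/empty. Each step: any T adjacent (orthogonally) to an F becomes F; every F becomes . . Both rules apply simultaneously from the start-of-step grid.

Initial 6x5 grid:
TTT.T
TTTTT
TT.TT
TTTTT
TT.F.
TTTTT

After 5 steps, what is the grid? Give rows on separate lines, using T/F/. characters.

Step 1: 2 trees catch fire, 1 burn out
  TTT.T
  TTTTT
  TT.TT
  TTTFT
  TT...
  TTTFT
Step 2: 5 trees catch fire, 2 burn out
  TTT.T
  TTTTT
  TT.FT
  TTF.F
  TT...
  TTF.F
Step 3: 4 trees catch fire, 5 burn out
  TTT.T
  TTTFT
  TT..F
  TF...
  TT...
  TF...
Step 4: 6 trees catch fire, 4 burn out
  TTT.T
  TTF.F
  TF...
  F....
  TF...
  F....
Step 5: 5 trees catch fire, 6 burn out
  TTF.F
  TF...
  F....
  .....
  F....
  .....

TTF.F
TF...
F....
.....
F....
.....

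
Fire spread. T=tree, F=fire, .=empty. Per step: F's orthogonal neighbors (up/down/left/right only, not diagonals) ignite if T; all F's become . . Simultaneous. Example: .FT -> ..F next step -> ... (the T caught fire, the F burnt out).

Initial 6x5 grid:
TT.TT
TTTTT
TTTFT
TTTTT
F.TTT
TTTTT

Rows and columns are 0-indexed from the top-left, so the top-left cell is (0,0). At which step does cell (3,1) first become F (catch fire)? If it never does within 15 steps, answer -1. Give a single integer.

Step 1: cell (3,1)='T' (+6 fires, +2 burnt)
Step 2: cell (3,1)='F' (+10 fires, +6 burnt)
  -> target ignites at step 2
Step 3: cell (3,1)='.' (+7 fires, +10 burnt)
Step 4: cell (3,1)='.' (+3 fires, +7 burnt)
Step 5: cell (3,1)='.' (+0 fires, +3 burnt)
  fire out at step 5

2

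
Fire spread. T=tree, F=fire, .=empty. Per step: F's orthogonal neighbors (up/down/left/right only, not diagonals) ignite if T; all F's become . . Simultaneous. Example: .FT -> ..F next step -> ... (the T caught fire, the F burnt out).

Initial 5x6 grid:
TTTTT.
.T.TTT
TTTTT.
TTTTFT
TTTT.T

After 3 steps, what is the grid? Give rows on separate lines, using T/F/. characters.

Step 1: 3 trees catch fire, 1 burn out
  TTTTT.
  .T.TTT
  TTTTF.
  TTTF.F
  TTTT.T
Step 2: 5 trees catch fire, 3 burn out
  TTTTT.
  .T.TFT
  TTTF..
  TTF...
  TTTF.F
Step 3: 6 trees catch fire, 5 burn out
  TTTTF.
  .T.F.F
  TTF...
  TF....
  TTF...

TTTTF.
.T.F.F
TTF...
TF....
TTF...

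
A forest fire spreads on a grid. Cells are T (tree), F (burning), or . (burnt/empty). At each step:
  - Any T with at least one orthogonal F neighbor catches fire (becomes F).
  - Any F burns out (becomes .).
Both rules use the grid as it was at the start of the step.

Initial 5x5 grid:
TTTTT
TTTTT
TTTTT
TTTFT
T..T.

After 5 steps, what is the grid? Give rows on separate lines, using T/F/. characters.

Step 1: 4 trees catch fire, 1 burn out
  TTTTT
  TTTTT
  TTTFT
  TTF.F
  T..F.
Step 2: 4 trees catch fire, 4 burn out
  TTTTT
  TTTFT
  TTF.F
  TF...
  T....
Step 3: 5 trees catch fire, 4 burn out
  TTTFT
  TTF.F
  TF...
  F....
  T....
Step 4: 5 trees catch fire, 5 burn out
  TTF.F
  TF...
  F....
  .....
  F....
Step 5: 2 trees catch fire, 5 burn out
  TF...
  F....
  .....
  .....
  .....

TF...
F....
.....
.....
.....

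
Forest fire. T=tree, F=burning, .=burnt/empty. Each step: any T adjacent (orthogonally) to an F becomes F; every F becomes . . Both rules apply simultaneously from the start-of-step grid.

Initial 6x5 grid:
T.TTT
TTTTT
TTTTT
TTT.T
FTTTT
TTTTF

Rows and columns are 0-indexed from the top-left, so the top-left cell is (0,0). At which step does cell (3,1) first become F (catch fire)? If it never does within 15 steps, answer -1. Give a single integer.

Step 1: cell (3,1)='T' (+5 fires, +2 burnt)
Step 2: cell (3,1)='F' (+7 fires, +5 burnt)
  -> target ignites at step 2
Step 3: cell (3,1)='.' (+4 fires, +7 burnt)
Step 4: cell (3,1)='.' (+5 fires, +4 burnt)
Step 5: cell (3,1)='.' (+3 fires, +5 burnt)
Step 6: cell (3,1)='.' (+2 fires, +3 burnt)
Step 7: cell (3,1)='.' (+0 fires, +2 burnt)
  fire out at step 7

2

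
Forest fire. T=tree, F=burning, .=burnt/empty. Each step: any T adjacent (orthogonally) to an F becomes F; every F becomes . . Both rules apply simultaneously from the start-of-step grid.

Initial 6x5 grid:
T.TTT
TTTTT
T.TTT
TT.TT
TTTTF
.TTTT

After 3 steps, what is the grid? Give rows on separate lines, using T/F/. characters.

Step 1: 3 trees catch fire, 1 burn out
  T.TTT
  TTTTT
  T.TTT
  TT.TF
  TTTF.
  .TTTF
Step 2: 4 trees catch fire, 3 burn out
  T.TTT
  TTTTT
  T.TTF
  TT.F.
  TTF..
  .TTF.
Step 3: 4 trees catch fire, 4 burn out
  T.TTT
  TTTTF
  T.TF.
  TT...
  TF...
  .TF..

T.TTT
TTTTF
T.TF.
TT...
TF...
.TF..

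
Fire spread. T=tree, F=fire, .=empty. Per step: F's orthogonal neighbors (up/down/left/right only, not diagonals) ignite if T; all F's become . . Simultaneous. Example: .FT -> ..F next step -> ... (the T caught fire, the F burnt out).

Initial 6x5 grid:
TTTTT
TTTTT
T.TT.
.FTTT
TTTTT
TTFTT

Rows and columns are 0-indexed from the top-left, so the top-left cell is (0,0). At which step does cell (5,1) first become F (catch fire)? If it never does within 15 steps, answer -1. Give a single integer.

Step 1: cell (5,1)='F' (+5 fires, +2 burnt)
  -> target ignites at step 1
Step 2: cell (5,1)='.' (+6 fires, +5 burnt)
Step 3: cell (5,1)='.' (+4 fires, +6 burnt)
Step 4: cell (5,1)='.' (+3 fires, +4 burnt)
Step 5: cell (5,1)='.' (+4 fires, +3 burnt)
Step 6: cell (5,1)='.' (+3 fires, +4 burnt)
Step 7: cell (5,1)='.' (+0 fires, +3 burnt)
  fire out at step 7

1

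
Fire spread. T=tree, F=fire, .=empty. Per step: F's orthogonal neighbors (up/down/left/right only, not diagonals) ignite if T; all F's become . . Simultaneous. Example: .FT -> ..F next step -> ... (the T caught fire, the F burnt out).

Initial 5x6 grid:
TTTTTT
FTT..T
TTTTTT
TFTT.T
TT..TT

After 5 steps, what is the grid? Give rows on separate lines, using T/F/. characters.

Step 1: 7 trees catch fire, 2 burn out
  FTTTTT
  .FT..T
  FFTTTT
  F.FT.T
  TF..TT
Step 2: 5 trees catch fire, 7 burn out
  .FTTTT
  ..F..T
  ..FTTT
  ...F.T
  F...TT
Step 3: 2 trees catch fire, 5 burn out
  ..FTTT
  .....T
  ...FTT
  .....T
  ....TT
Step 4: 2 trees catch fire, 2 burn out
  ...FTT
  .....T
  ....FT
  .....T
  ....TT
Step 5: 2 trees catch fire, 2 burn out
  ....FT
  .....T
  .....F
  .....T
  ....TT

....FT
.....T
.....F
.....T
....TT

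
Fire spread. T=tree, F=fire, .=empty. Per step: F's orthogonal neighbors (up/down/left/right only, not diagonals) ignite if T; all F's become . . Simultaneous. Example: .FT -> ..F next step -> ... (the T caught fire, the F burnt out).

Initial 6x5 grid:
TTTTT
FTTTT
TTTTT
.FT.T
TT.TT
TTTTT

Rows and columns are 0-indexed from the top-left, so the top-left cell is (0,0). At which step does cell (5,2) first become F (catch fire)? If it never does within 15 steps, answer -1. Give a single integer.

Step 1: cell (5,2)='T' (+6 fires, +2 burnt)
Step 2: cell (5,2)='T' (+5 fires, +6 burnt)
Step 3: cell (5,2)='F' (+5 fires, +5 burnt)
  -> target ignites at step 3
Step 4: cell (5,2)='.' (+4 fires, +5 burnt)
Step 5: cell (5,2)='.' (+4 fires, +4 burnt)
Step 6: cell (5,2)='.' (+1 fires, +4 burnt)
Step 7: cell (5,2)='.' (+0 fires, +1 burnt)
  fire out at step 7

3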